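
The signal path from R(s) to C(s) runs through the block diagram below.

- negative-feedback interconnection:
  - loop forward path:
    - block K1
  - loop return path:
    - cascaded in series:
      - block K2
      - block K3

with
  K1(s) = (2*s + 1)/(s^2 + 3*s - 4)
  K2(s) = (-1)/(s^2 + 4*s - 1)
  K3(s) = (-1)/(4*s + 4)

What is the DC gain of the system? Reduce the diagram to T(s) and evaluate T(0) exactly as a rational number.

Step 1. multiply K2, K3 (series) gives 1/(4*s^3 + 20*s^2 + 12*s - 4)
Step 2. collapse the loop (K1 forward, (K2*K3) return) gives (8*s^4 + 44*s^3 + 44*s^2 + 4*s - 4)/(4*s^5 + 32*s^4 + 56*s^3 - 48*s^2 - 58*s + 17)
Step 2 gives the overall T(s). Then T(0) = -4/17.

Hence the answer: -4/17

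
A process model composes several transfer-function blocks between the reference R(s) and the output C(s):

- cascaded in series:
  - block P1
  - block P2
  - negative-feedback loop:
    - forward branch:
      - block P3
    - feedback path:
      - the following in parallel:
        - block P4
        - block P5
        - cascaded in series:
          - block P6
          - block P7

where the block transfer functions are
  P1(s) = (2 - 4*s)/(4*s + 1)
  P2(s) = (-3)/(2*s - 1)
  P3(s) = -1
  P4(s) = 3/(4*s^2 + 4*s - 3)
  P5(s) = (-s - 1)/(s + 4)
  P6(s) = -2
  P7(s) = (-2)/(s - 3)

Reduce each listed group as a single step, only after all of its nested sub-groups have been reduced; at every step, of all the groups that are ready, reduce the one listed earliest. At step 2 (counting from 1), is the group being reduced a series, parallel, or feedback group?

(1) cascade P6, P7
(2) reduce the parallel group P4, P5, (P6*P7)
(3) reduce the feedback loop with forward P3 and return (P4+P5+(P6*P7))
(4) combine P1, P2, [P3/(1+P3*(P4+P5+(P6*P7)))] in series
Step 2: parallel.

Therefore the answer is parallel.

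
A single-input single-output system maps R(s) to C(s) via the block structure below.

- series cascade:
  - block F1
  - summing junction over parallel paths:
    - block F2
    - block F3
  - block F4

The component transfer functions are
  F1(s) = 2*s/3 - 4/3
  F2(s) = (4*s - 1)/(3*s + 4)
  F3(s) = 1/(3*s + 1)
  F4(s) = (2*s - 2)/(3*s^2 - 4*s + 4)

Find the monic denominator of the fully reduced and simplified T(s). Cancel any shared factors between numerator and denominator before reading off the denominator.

Answer: s^4 + s^3/3 - 4*s^2/9 + 44*s/27 + 16/27

Working:
Step 1: parallel reduction of F2, F3 = (12*s^2 + 4*s + 3)/(9*s^2 + 15*s + 4)
Step 2: cascade F1, (F2+F3), F4 = (48*s^4 - 128*s^3 + 60*s^2 - 4*s + 24)/(81*s^4 + 27*s^3 - 36*s^2 + 132*s + 48)
T(s) is the step-2 result (common factors already cancelled). Leading coefficient of the denominator: 81. Divide through by 81 for the monic polynomial.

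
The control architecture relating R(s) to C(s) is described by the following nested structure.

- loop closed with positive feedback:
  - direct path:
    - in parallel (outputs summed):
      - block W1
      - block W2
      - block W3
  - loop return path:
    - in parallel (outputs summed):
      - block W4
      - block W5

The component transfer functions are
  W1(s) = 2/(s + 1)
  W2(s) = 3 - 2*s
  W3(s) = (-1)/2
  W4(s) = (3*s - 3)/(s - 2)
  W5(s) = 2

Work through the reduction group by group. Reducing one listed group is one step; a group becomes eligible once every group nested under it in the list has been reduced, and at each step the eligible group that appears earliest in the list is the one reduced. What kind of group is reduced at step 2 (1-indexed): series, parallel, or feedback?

[1] add W1, W2, W3 (parallel)
[2] parallel reduction of W4, W5
[3] collapse the loop ((W1+W2+W3) forward, (W4+W5) return)
So the answer for step 2 is parallel.

Final answer: parallel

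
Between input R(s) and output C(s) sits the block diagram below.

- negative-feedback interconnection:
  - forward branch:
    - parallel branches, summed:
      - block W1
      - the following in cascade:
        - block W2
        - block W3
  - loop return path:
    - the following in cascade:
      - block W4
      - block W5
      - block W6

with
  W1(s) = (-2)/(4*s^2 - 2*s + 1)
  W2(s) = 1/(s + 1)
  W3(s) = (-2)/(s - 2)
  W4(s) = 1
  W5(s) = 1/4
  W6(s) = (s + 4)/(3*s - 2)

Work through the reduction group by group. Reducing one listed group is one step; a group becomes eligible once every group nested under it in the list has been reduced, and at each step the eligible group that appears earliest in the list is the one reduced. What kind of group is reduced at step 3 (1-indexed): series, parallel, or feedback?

[1] combine W2, W3 in series
[2] reduce the parallel group W1, (W2*W3)
[3] reduce the series chain W4, W5, W6
[4] close the feedback loop around (W1+(W2*W3)), (W4*W5*W6)
Step 3 collapses a series group.

Hence the answer: series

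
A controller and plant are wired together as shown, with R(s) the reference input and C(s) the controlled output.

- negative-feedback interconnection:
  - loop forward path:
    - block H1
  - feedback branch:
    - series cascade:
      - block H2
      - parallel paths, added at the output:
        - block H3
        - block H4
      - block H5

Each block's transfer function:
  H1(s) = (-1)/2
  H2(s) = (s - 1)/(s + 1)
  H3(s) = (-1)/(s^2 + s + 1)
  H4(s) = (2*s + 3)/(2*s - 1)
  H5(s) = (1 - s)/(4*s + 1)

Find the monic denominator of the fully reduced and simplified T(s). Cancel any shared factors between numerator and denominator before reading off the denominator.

First reduce the diagram to T(s).

1. add H3, H4 (parallel): (2*s^3 + 5*s^2 + 3*s + 4)/(2*s^3 + s^2 + s - 1)
2. cascade H2, (H3+H4), H5: (-2*s^5 - s^4 + 5*s^3 - 3*s^2 + 5*s - 4)/(8*s^5 + 14*s^4 + 11*s^3 + 2*s^2 - 4*s - 1)
3. close the feedback loop around H1, (H2*(H3+H4)*H5): (-8*s^5 - 14*s^4 - 11*s^3 - 2*s^2 + 4*s + 1)/(18*s^5 + 29*s^4 + 17*s^3 + 7*s^2 - 13*s + 2)
T(s) is the step-3 result (common factors already cancelled). Leading coefficient of the denominator: 18. Divide through by 18 for the monic polynomial.

Answer: s^5 + 29*s^4/18 + 17*s^3/18 + 7*s^2/18 - 13*s/18 + 1/9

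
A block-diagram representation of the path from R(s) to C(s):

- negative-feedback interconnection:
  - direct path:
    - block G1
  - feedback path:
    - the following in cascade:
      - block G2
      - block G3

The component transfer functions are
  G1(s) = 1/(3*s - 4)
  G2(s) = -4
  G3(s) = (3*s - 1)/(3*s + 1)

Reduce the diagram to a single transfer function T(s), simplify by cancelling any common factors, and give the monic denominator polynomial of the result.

Reducing step by step:

[1] multiply G2, G3 (series) -> (4 - 12*s)/(3*s + 1)
[2] collapse the loop (G1 forward, (G2*G3) return) -> (3*s + 1)/(9*s^2 - 21*s)
That last expression is T(s), already simplified. Scaling its denominator by 1/9 (the reciprocal of the leading coefficient) yields the monic denominator.

Answer: s^2 - 7*s/3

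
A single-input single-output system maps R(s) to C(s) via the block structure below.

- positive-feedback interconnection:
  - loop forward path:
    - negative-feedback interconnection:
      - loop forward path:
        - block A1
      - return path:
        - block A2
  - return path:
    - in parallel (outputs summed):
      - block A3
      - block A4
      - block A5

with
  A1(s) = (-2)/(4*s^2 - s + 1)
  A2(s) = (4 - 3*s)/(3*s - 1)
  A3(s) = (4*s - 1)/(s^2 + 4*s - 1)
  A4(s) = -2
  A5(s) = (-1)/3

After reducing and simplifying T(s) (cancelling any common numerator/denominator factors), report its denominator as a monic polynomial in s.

Step 1: reduce the feedback loop with forward A1 and return A2; result (2 - 6*s)/(12*s^3 - 7*s^2 + 10*s - 9)
Step 2: sum the parallel branches A3, A4, A5; result (-7*s^2 - 16*s + 4)/(3*s^2 + 12*s - 3)
Step 3: apply the feedback formula to [A1/(1+A1*A2)], (A3+A4+A5); result (-18*s^3 - 66*s^2 + 42*s - 6)/(36*s^5 + 123*s^4 - 132*s^3 + 32*s^2 - 82*s + 19)
Step 3 gives the fully reduced T(s), with no common factor left to cancel. The denominator's leading coefficient is 36, so divide each of its coefficients by 36 to get the monic form.

Hence the answer: s^5 + 41*s^4/12 - 11*s^3/3 + 8*s^2/9 - 41*s/18 + 19/36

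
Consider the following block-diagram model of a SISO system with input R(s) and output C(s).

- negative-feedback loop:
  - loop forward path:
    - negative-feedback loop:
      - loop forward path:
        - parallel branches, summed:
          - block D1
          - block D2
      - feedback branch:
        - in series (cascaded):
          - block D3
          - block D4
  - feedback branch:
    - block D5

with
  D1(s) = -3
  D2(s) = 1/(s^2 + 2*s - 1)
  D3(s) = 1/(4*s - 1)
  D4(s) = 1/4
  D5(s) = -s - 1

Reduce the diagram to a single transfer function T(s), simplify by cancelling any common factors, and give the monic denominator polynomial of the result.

Step 1. parallel reduction of D1, D2 gives (-3*s^2 - 6*s + 4)/(s^2 + 2*s - 1)
Step 2. multiply D3, D4 (series) gives 1/(16*s - 4)
Step 3. reduce the feedback loop with forward (D1+D2) and return (D3*D4) gives (-48*s^3 - 84*s^2 + 88*s - 16)/(16*s^3 + 25*s^2 - 30*s + 8)
Step 4. reduce the feedback loop with forward [(D1+D2)/(1+(D1+D2)*(D3*D4))] and return D5 gives (-48*s^3 - 84*s^2 + 88*s - 16)/(48*s^4 + 148*s^3 + 21*s^2 - 102*s + 24)
The result of step 4 is T(s) in lowest terms. Its denominator has leading coefficient 48; dividing the denominator through by 48 makes it monic.

Answer: s^4 + 37*s^3/12 + 7*s^2/16 - 17*s/8 + 1/2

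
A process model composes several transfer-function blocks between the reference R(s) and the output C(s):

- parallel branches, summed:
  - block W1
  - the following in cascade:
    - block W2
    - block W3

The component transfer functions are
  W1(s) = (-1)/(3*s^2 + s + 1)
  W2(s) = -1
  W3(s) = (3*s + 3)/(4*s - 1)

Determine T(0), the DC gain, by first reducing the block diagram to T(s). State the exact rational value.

Step 1 - cascade W2, W3; result (-3*s - 3)/(4*s - 1)
Step 2 - parallel reduction of W1, (W2*W3); result (-9*s^3 - 12*s^2 - 10*s - 2)/(12*s^3 + s^2 + 3*s - 1)
Step 2 gives the overall T(s). Then T(0) = -2/(-1) = 2.

Hence the answer: 2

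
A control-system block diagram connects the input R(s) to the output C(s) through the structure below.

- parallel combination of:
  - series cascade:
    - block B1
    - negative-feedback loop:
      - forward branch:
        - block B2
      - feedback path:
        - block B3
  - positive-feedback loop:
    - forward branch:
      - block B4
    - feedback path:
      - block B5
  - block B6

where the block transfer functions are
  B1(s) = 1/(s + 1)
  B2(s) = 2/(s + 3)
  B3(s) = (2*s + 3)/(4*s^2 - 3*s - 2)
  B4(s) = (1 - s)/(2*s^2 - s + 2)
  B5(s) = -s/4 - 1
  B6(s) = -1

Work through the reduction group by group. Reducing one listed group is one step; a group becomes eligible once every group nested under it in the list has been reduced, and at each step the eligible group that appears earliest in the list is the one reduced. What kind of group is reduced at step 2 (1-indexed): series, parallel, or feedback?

Step 1 - feedback reduction of B2, B3
Step 2 - multiply B1, [B2/(1+B2*B3)] (series)
Step 3 - close the feedback loop around B4, B5
Step 4 - sum the parallel branches (B1*[B2/(1+B2*B3)]), [B4/(1-B4*B5)], B6
At step 2 the group reduced is series.

Final answer: series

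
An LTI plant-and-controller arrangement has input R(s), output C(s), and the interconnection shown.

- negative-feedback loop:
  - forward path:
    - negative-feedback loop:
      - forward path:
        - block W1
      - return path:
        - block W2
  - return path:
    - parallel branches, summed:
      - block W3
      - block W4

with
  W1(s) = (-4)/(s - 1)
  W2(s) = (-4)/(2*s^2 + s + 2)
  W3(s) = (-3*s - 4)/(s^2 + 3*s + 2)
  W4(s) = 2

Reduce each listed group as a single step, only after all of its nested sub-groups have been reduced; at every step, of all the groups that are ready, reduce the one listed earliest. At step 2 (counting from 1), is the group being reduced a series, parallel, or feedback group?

Step 1. feedback reduction of W1, W2
Step 2. sum the parallel branches W3, W4
Step 3. apply the feedback formula to [W1/(1+W1*W2)], (W3+W4)
Step 2: parallel.

Hence the answer: parallel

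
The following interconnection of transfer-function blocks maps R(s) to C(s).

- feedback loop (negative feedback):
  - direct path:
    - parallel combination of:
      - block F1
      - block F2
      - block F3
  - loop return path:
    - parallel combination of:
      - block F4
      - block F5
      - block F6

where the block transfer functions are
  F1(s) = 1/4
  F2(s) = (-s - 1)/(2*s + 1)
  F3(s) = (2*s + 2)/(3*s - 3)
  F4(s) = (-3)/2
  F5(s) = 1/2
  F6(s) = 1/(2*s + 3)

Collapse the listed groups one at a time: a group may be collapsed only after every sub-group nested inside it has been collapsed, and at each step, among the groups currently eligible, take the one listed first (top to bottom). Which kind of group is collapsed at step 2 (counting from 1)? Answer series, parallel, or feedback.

Step 1: add F1, F2, F3 (parallel)
Step 2: sum the parallel branches F4, F5, F6
Step 3: apply the feedback formula to (F1+F2+F3), (F4+F5+F6)
At step 2 the group reduced is parallel.

Hence the answer: parallel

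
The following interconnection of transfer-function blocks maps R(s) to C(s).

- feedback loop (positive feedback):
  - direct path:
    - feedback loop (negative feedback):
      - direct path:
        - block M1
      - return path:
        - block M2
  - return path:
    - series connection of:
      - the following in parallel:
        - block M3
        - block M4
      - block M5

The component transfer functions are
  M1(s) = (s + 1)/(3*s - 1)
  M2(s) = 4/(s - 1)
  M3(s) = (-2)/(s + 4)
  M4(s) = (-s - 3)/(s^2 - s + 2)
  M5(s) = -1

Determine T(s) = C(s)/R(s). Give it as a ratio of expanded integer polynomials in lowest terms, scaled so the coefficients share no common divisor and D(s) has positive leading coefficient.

The answer is (s^5 + 3*s^4 - 3*s^3 + 5*s^2 + 2*s - 8)/(3*s^5 + 6*s^4 - 6*s^3 + 26*s^2 - 5*s + 56).

Reasoning:
Step 1 - close the feedback loop around M1, M2: (s^2 - 1)/(3*s^2 + 5)
Step 2 - reduce the parallel group M3, M4: (-3*s^2 - 5*s - 16)/(s^3 + 3*s^2 - 2*s + 8)
Step 3 - combine (M3+M4), M5 in series: (3*s^2 + 5*s + 16)/(s^3 + 3*s^2 - 2*s + 8)
Step 4 - feedback reduction of [M1/(1+M1*M2)], ((M3+M4)*M5) - this is the overall T(s), already in the required normalized form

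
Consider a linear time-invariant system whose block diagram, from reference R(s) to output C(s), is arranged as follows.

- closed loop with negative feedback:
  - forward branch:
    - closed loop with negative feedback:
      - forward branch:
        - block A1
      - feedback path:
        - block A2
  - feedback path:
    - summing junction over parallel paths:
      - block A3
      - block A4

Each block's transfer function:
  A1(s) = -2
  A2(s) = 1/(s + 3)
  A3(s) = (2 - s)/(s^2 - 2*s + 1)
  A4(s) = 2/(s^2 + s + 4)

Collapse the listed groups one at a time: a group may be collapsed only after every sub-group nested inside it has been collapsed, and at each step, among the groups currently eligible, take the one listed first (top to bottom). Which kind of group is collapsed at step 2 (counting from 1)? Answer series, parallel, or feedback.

(1) reduce the feedback loop with forward A1 and return A2
(2) parallel reduction of A3, A4
(3) close the feedback loop around [A1/(1+A1*A2)], (A3+A4)
The group at step 2 is a parallel group.

Answer: parallel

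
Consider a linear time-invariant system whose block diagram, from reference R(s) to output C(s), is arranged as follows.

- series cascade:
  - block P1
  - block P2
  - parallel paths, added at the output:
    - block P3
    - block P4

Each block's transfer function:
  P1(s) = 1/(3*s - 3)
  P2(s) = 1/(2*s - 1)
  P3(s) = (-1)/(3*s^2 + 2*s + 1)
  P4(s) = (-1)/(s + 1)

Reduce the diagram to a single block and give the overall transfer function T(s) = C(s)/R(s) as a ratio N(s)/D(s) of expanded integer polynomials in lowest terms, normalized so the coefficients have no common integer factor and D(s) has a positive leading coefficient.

Step 1: parallel reduction of P3, P4, giving (-3*s^2 - 3*s - 2)/(3*s^3 + 5*s^2 + 3*s + 1)
Step 2: reduce the series chain P1, P2, (P3+P4): this yields T(s), and no further normalization is needed

Answer: (-3*s^2 - 3*s - 2)/(18*s^5 + 3*s^4 - 18*s^3 - 6*s^2 + 3)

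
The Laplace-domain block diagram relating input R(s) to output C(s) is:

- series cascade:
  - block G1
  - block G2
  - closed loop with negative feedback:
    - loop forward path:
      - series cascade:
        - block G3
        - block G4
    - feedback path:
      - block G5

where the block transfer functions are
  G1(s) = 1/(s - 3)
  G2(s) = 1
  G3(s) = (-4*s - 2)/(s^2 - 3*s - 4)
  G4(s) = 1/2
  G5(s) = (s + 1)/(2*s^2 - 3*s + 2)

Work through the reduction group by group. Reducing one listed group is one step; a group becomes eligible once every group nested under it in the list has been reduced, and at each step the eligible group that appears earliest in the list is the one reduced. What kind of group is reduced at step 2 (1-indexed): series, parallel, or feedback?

1. combine G3, G4 in series
2. reduce the feedback loop with forward (G3*G4) and return G5
3. combine G1, G2, [(G3*G4)/(1+(G3*G4)*G5)] in series
The group at step 2 is a feedback group.

Therefore the answer is feedback.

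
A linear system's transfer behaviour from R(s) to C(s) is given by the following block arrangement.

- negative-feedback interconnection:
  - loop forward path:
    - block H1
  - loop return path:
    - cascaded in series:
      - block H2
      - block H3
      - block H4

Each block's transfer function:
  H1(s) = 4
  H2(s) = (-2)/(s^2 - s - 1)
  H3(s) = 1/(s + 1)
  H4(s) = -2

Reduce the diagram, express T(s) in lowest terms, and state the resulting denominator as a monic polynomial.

First reduce the diagram to T(s).

Step 1. reduce the series chain H2, H3, H4; result 4/(s^3 - 2*s - 1)
Step 2. reduce the feedback loop with forward H1 and return (H2*H3*H4); result (4*s^3 - 8*s - 4)/(s^3 - 2*s + 15)
Step 2 gives the fully reduced T(s), with no common factor left to cancel. The denominator is already monic (leading coefficient 1).

Answer: s^3 - 2*s + 15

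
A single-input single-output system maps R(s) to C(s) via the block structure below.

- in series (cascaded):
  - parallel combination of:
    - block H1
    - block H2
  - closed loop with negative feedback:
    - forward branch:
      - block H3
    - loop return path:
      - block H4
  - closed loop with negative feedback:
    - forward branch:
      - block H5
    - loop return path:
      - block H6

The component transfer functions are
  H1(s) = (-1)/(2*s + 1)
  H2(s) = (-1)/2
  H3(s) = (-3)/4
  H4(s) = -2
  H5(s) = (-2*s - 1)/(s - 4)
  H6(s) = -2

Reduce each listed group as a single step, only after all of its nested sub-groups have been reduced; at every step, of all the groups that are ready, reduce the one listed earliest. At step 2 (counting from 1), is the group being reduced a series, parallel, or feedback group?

Reducing step by step:

Step 1: parallel reduction of H1, H2
Step 2: feedback reduction of H3, H4
Step 3: feedback reduction of H5, H6
Step 4: combine (H1+H2), [H3/(1+H3*H4)], [H5/(1+H5*H6)] in series
At step 2 the group reduced is feedback.

Answer: feedback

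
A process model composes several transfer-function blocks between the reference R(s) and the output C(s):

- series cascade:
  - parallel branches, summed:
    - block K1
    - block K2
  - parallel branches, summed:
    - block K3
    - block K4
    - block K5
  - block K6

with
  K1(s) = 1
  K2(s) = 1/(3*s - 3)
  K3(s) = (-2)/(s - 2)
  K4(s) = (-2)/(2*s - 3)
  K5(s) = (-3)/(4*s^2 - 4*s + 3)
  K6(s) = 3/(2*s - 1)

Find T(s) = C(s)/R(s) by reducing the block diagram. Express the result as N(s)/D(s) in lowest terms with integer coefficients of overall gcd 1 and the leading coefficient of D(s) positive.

[1] parallel reduction of K1, K2 = (3*s - 2)/(3*s - 3)
[2] parallel reduction of K3, K4, K5 = (-24*s^3 + 58*s^2 - 37*s + 12)/(8*s^4 - 36*s^3 + 58*s^2 - 45*s + 18)
[3] multiply (K1+K2), (K3+K4+K5), K6 (series), which is the overall transfer function T(s) = C(s)/R(s) in lowest terms

Hence the answer: (-72*s^4 + 222*s^3 - 227*s^2 + 110*s - 24)/(16*s^6 - 96*s^5 + 232*s^4 - 300*s^3 + 229*s^2 - 99*s + 18)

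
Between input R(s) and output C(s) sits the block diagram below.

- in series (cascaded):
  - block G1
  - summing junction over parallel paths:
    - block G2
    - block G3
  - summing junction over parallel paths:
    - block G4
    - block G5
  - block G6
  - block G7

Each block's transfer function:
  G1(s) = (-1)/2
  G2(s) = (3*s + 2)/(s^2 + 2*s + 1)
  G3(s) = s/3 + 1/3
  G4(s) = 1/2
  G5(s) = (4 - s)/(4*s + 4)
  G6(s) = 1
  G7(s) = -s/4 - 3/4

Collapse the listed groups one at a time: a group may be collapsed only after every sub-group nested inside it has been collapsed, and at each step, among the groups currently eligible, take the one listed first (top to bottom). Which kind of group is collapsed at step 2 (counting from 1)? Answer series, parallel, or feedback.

Step 1 - add G2, G3 (parallel)
Step 2 - sum the parallel branches G4, G5
Step 3 - combine G1, (G2+G3), (G4+G5), G6, G7 in series
So the answer for step 2 is parallel.

Answer: parallel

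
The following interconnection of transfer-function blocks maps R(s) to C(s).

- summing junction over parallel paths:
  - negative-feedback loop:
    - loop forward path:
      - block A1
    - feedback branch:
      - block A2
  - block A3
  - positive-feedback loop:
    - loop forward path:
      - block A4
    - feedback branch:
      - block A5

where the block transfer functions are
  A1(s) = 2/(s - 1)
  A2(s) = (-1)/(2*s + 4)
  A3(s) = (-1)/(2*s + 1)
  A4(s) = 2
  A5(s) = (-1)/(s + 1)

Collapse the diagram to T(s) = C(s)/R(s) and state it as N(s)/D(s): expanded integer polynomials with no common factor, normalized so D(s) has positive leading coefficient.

Step 1 - feedback reduction of A1, A2 -> (2*s + 4)/(s^2 + s - 3)
Step 2 - feedback reduction of A4, A5 -> (2*s + 2)/(s + 3)
Step 3 - reduce the parallel group [A1/(1+A1*A2)], A3, [A4/(1-A4*A5)], giving the overall T(s)

Answer: (4*s^4 + 13*s^3 + 14*s^2 + 18*s + 15)/(2*s^4 + 9*s^3 + 4*s^2 - 18*s - 9)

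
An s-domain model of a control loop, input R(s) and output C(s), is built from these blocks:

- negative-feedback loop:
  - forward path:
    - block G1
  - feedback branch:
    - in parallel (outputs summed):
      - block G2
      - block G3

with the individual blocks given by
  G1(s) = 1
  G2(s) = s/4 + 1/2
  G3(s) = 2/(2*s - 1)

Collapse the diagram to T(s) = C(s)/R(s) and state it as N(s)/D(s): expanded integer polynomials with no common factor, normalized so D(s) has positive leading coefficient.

The answer is (8*s - 4)/(2*s^2 + 11*s + 2).

Reasoning:
Step 1 - parallel reduction of G2, G3; result (2*s^2 + 3*s + 6)/(8*s - 4)
Step 2 - apply the feedback formula to G1, (G2+G3); the result is T(s) itself (integer coefficients, no common factor, positive leading denominator coefficient)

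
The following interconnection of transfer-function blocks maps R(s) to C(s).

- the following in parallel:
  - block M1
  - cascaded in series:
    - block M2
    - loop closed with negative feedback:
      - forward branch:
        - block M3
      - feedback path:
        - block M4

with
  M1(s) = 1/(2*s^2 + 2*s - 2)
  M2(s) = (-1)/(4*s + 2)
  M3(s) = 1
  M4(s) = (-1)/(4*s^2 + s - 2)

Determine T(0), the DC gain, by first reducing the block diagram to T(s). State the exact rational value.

[1] apply the feedback formula to M3, M4; result (4*s^2 + s - 2)/(4*s^2 + s - 3)
[2] combine M2, [M3/(1+M3*M4)] in series; result (-4*s^2 - s + 2)/(16*s^3 + 12*s^2 - 10*s - 6)
[3] combine M1, (M2*[M3/(1+M3*M4)]) in parallel; result (-4*s^4 + 3*s^3 + 11*s^2 - 2*s - 5)/(16*s^5 + 28*s^4 - 14*s^3 - 28*s^2 + 4*s + 6)
Evaluating the step-3 result (the overall T(s)) at s = 0 gives T(0) = -5/6.

Therefore the answer is -5/6.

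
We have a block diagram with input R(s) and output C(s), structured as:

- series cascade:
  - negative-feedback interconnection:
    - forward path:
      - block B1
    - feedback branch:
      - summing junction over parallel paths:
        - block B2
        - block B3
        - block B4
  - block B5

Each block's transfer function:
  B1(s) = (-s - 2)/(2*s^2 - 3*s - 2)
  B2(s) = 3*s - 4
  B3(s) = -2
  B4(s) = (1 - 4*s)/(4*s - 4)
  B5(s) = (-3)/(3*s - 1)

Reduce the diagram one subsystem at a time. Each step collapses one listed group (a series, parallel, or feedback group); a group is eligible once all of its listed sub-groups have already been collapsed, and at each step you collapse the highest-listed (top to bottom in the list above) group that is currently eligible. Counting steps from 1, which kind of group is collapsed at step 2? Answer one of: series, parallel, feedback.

Reducing step by step:

Step 1. add B2, B3, B4 (parallel)
Step 2. reduce the feedback loop with forward B1 and return (B2+B3+B4)
Step 3. multiply [B1/(1+B1*(B2+B3+B4))], B5 (series)
So the answer for step 2 is feedback.

Answer: feedback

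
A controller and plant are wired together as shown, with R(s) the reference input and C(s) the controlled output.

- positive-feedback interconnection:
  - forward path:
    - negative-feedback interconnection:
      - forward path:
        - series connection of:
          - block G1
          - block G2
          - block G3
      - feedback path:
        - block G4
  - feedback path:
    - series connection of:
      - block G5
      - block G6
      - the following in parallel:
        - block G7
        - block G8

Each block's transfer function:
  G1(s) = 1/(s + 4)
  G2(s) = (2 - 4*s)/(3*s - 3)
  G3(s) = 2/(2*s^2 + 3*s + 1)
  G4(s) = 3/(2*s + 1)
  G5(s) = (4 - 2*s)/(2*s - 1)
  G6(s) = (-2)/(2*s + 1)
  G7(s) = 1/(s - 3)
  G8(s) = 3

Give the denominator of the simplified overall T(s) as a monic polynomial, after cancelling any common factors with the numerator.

1. reduce the series chain G1, G2, G3; result (4 - 8*s)/(6*s^4 + 27*s^3 + 6*s^2 - 27*s - 12)
2. collapse the loop ((G1*G2*G3) forward, G4 return); result (4 - 16*s^2)/(12*s^5 + 60*s^4 + 39*s^3 - 48*s^2 - 75*s)
3. add G7, G8 (parallel); result (3*s - 8)/(s - 3)
4. combine G5, G6, (G7+G8) in series; result (12*s^2 - 56*s + 64)/(4*s^3 - 12*s^2 - s + 3)
5. collapse the loop ([(G1*G2*G3)/(1+(G1*G2*G3)*G4)] forward, (G5*G6*(G7+G8)) return); result (-16*s^3 + 48*s^2 + 4*s - 12)/(12*s^6 + 24*s^5 - 141*s^4 - 165*s^3 + 117*s^2 + s + 256)
That last expression is T(s), already simplified. Scaling its denominator by 1/12 (the reciprocal of the leading coefficient) yields the monic denominator.

Therefore the answer is s^6 + 2*s^5 - 47*s^4/4 - 55*s^3/4 + 39*s^2/4 + s/12 + 64/3.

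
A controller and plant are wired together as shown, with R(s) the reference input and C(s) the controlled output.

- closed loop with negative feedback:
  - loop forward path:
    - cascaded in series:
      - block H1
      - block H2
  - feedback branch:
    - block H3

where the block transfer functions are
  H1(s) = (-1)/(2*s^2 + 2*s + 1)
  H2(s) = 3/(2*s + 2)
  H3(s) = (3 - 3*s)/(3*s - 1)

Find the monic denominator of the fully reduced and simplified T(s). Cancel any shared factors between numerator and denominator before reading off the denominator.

The answer is s^4 + 5*s^3/3 + 5*s^2/6 + 3*s/4 - 11/12.

Reasoning:
Step 1. combine H1, H2 in series, giving (-3)/(4*s^3 + 8*s^2 + 6*s + 2)
Step 2. collapse the loop ((H1*H2) forward, H3 return), giving (3 - 9*s)/(12*s^4 + 20*s^3 + 10*s^2 + 9*s - 11)
T(s) is the step-2 result (common factors already cancelled). Leading coefficient of the denominator: 12. Divide through by 12 for the monic polynomial.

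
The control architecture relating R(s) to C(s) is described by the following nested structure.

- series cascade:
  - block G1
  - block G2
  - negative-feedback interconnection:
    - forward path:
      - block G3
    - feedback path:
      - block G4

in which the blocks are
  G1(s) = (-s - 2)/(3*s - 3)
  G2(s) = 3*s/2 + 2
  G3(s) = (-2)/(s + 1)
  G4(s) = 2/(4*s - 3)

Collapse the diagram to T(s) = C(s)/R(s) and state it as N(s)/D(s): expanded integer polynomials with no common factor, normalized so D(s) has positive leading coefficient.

Step 1 - collapse the loop (G3 forward, G4 return); result (6 - 8*s)/(4*s^2 + s - 7)
Step 2 - multiply G1, G2, [G3/(1+G3*G4)] (series), which is the overall transfer function T(s) = C(s)/R(s) in lowest terms

Answer: (12*s^3 + 31*s^2 + 2*s - 24)/(12*s^3 - 9*s^2 - 24*s + 21)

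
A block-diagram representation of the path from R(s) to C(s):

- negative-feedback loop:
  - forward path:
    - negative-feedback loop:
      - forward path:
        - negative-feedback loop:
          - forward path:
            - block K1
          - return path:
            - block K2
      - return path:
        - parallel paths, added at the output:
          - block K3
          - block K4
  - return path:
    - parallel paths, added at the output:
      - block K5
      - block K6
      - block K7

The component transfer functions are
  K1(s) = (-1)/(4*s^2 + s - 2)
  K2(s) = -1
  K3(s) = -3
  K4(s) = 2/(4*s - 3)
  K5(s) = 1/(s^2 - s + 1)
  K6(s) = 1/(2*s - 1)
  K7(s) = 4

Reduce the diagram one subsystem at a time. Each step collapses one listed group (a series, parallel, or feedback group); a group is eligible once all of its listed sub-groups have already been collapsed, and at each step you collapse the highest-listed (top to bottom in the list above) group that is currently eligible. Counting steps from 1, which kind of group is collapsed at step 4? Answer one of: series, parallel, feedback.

Step 1: feedback reduction of K1, K2
Step 2: parallel reduction of K3, K4
Step 3: collapse the loop ([K1/(1+K1*K2)] forward, (K3+K4) return)
Step 4: sum the parallel branches K5, K6, K7
Step 5: feedback reduction of [[K1/(1+K1*K2)]/(1+[K1/(1+K1*K2)]*(K3+K4))], (K5+K6+K7)
At step 4 the group reduced is parallel.

Final answer: parallel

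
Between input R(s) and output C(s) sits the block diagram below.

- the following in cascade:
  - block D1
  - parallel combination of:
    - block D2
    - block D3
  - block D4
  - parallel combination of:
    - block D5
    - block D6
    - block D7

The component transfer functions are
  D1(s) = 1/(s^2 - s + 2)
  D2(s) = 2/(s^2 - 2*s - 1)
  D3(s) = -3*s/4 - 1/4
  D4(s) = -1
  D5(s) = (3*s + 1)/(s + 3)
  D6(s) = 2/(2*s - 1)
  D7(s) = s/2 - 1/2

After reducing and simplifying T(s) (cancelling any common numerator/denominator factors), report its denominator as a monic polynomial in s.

1. sum the parallel branches D2, D3: (-3*s^3 + 5*s^2 + 5*s + 9)/(4*s^2 - 8*s - 4)
2. sum the parallel branches D5, D6, D7: (2*s^3 + 15*s^2 - 6*s + 13)/(4*s^2 + 10*s - 6)
3. reduce the series chain D1, (D2+D3), D4, (D5+D6+D7): (6*s^6 + 35*s^5 - 103*s^4 - 24*s^3 - 170*s^2 - 11*s - 117)/(16*s^6 - 8*s^5 - 96*s^4 + 144*s^3 - 224*s^2 - 8*s + 48)
That last expression is T(s), already simplified. Scaling its denominator by 1/16 (the reciprocal of the leading coefficient) yields the monic denominator.

Final answer: s^6 - s^5/2 - 6*s^4 + 9*s^3 - 14*s^2 - s/2 + 3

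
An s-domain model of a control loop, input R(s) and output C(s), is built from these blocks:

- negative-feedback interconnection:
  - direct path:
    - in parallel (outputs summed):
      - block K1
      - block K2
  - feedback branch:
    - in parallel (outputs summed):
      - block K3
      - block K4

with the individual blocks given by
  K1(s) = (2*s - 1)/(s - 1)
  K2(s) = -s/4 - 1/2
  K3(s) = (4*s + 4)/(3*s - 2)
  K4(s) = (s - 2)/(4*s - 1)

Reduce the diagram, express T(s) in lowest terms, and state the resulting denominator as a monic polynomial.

1. parallel reduction of K1, K2: (-s^2 + 7*s - 2)/(4*s - 4)
2. parallel reduction of K3, K4: (19*s^2 + 4*s)/(12*s^2 - 11*s + 2)
3. close the feedback loop around (K1+K2), (K3+K4): (12*s^4 - 95*s^3 + 103*s^2 - 36*s + 4)/(19*s^4 - 177*s^3 + 102*s^2 - 44*s + 8)
Step 3 gives the fully reduced T(s), with no common factor left to cancel. The denominator's leading coefficient is 19, so divide each of its coefficients by 19 to get the monic form.

Therefore the answer is s^4 - 177*s^3/19 + 102*s^2/19 - 44*s/19 + 8/19.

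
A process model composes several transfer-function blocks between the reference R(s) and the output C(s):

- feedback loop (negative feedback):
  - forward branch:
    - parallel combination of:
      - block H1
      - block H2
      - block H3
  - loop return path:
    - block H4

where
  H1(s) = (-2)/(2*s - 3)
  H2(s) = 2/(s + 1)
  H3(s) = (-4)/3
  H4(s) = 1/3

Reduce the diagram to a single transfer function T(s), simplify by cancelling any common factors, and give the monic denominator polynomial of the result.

(1) add H1, H2, H3 (parallel) -> (-8*s^2 + 10*s - 12)/(6*s^2 - 3*s - 9)
(2) close the feedback loop around (H1+H2+H3), H4 -> (-24*s^2 + 30*s - 36)/(10*s^2 + s - 39)
Step 2 gives the fully reduced T(s), with no common factor left to cancel. The denominator's leading coefficient is 10, so divide each of its coefficients by 10 to get the monic form.

Therefore the answer is s^2 + s/10 - 39/10.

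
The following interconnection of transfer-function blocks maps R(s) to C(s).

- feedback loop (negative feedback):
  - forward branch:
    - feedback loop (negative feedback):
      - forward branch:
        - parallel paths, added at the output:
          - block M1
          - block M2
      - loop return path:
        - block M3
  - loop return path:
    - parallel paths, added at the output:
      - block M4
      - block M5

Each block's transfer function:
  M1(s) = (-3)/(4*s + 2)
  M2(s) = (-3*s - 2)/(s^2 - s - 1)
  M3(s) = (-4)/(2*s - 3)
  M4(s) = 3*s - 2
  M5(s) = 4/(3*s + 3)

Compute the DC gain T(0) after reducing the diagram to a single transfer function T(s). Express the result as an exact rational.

1. parallel reduction of M1, M2; result (-15*s^2 - 11*s - 1)/(4*s^3 - 2*s^2 - 6*s - 2)
2. feedback reduction of (M1+M2), M3; result (-30*s^3 + 23*s^2 + 31*s + 3)/(8*s^4 - 16*s^3 + 54*s^2 + 58*s + 10)
3. combine M4, M5 in parallel; result (9*s^2 + 3*s - 2)/(3*s + 3)
4. collapse the loop ([(M1+M2)/(1+(M1+M2)*M3)] forward, (M4+M5) return); result (90*s^4 + 21*s^3 - 162*s^2 - 102*s - 9)/(246*s^5 - 93*s^4 - 522*s^3 - 410*s^2 - 151*s - 24)
Evaluating the step-4 result (the overall T(s)) at s = 0 gives T(0) = -9/(-24) = 3/8.

Final answer: 3/8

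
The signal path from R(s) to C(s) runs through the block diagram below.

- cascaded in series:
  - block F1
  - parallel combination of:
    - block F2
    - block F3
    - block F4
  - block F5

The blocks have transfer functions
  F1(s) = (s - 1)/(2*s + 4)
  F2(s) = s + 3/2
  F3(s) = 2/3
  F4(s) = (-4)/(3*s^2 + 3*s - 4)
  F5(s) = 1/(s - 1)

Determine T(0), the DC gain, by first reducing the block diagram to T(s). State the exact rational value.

Reducing step by step:

[1] sum the parallel branches F2, F3, F4 -> (18*s^3 + 57*s^2 + 15*s - 76)/(18*s^2 + 18*s - 24)
[2] combine F1, (F2+F3+F4), F5 in series -> (18*s^3 + 57*s^2 + 15*s - 76)/(36*s^3 + 108*s^2 + 24*s - 96)
Step 2 gives the overall T(s). Then T(0) = -76/(-96) = 19/24.

Answer: 19/24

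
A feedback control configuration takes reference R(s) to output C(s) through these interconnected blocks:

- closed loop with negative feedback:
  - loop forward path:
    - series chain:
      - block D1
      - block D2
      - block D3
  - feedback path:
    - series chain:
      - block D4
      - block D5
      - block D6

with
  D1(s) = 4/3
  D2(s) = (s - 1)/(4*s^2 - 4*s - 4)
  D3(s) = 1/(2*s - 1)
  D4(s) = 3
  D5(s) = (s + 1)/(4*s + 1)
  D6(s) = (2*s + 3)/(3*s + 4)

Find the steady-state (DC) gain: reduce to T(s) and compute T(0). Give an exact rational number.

First reduce the diagram to T(s).

Step 1. cascade D1, D2, D3, giving (s - 1)/(6*s^3 - 9*s^2 - 3*s + 3)
Step 2. reduce the series chain D4, D5, D6, giving (6*s^2 + 15*s + 9)/(12*s^2 + 19*s + 4)
Step 3. reduce the feedback loop with forward (D1*D2*D3) and return (D4*D5*D6), giving (12*s^3 + 7*s^2 - 15*s - 4)/(72*s^5 + 6*s^4 - 177*s^3 - 48*s^2 + 39*s + 3)
DC gain: substitute s = 0 into T(s) from step 3: T(0) = -4/3.

Answer: -4/3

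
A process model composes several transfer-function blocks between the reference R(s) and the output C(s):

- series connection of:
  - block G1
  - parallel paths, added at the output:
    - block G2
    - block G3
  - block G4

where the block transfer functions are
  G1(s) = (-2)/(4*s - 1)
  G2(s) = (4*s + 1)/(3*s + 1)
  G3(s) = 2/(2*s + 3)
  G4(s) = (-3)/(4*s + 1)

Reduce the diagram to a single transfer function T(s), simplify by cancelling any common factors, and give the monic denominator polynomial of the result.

Answer: s^4 + 11*s^3/6 + 7*s^2/16 - 11*s/96 - 1/32

Working:
Step 1 - sum the parallel branches G2, G3 gives (8*s^2 + 20*s + 5)/(6*s^2 + 11*s + 3)
Step 2 - series reduction of G1, (G2+G3), G4 gives (48*s^2 + 120*s + 30)/(96*s^4 + 176*s^3 + 42*s^2 - 11*s - 3)
That last expression is T(s), already simplified. Scaling its denominator by 1/96 (the reciprocal of the leading coefficient) yields the monic denominator.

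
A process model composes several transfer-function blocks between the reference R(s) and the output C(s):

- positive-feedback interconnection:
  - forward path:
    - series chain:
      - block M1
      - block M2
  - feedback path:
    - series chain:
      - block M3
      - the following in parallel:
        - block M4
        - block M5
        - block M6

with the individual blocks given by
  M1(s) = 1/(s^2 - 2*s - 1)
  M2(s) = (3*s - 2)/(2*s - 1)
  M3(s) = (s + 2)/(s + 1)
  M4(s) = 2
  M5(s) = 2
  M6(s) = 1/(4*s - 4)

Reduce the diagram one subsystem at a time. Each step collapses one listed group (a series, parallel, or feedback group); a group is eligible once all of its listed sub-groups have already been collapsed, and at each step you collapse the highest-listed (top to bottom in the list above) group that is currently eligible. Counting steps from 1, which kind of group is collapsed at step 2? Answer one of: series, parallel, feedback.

Step 1. reduce the series chain M1, M2
Step 2. reduce the parallel group M4, M5, M6
Step 3. multiply M3, (M4+M5+M6) (series)
Step 4. apply the feedback formula to (M1*M2), (M3*(M4+M5+M6))
At step 2 the group reduced is parallel.

Final answer: parallel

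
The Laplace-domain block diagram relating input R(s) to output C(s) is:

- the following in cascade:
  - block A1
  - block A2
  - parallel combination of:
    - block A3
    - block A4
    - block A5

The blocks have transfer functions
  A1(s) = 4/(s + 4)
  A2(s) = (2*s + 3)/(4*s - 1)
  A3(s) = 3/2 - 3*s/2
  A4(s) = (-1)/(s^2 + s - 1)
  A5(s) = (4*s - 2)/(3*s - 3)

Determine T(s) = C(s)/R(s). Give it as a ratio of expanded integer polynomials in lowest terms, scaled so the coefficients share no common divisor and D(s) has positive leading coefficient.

Step 1. reduce the parallel group A3, A4, A5 -> (-9*s^4 + 17*s^3 + 22*s^2 - 45*s + 19)/(6*s^3 - 12*s + 6)
Step 2. reduce the series chain A1, A2, (A3+A4+A5) - this is the overall T(s), already in the required normalized form

Therefore the answer is (-36*s^5 + 14*s^4 + 190*s^3 - 48*s^2 - 194*s + 114)/(12*s^5 + 45*s^4 - 36*s^3 - 78*s^2 + 69*s - 12).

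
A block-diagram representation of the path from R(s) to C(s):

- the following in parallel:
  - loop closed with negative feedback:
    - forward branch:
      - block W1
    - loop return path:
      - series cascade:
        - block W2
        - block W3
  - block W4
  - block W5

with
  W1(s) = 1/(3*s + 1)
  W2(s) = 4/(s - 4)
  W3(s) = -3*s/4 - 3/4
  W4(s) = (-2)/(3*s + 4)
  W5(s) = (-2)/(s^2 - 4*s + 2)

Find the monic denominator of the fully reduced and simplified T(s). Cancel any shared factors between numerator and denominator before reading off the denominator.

1. combine W2, W3 in series, giving (-3*s - 3)/(s - 4)
2. close the feedback loop around W1, (W2*W3), giving (s - 4)/(3*s^2 - 14*s - 7)
3. reduce the parallel group [W1/(1+W1*(W2*W3))], W4, W5, giving (-3*s^4 + 14*s^3 - 28*s^2 + 202*s + 52)/(9*s^5 - 66*s^4 + 61*s^3 + 220*s^2 - 42*s - 56)
The result of step 3 is T(s) in lowest terms. Its denominator has leading coefficient 9; dividing the denominator through by 9 makes it monic.

Final answer: s^5 - 22*s^4/3 + 61*s^3/9 + 220*s^2/9 - 14*s/3 - 56/9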